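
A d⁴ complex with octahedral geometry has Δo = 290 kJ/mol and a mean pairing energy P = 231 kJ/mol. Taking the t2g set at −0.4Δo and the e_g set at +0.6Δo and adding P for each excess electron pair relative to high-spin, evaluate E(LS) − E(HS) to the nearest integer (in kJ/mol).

In the high-spin limit (t2g^3 e_g^1) the orbital term is -0.6Δo = -174 kJ/mol, with no excess pairing.
Low-spin t2g^4 e_g^0 gives -1.6Δo = -464 kJ/mol, but forming 1 extra pair costs 1P = 231 kJ/mol, so E(LS) = -464 + 231 = -233 kJ/mol.
The difference is -233 − (-174) = -59 kJ/mol, so low-spin lies lower.

-59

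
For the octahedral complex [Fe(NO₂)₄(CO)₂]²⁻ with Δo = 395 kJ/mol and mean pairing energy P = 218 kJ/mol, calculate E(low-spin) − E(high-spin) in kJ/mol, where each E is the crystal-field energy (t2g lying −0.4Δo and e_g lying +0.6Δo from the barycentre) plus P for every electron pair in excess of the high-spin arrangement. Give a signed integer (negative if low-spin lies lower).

-354

Ligand charges: 4×(-1) from NO₂⁻ and 2×(+0) from CO sum to -4; with overall charge -2, Fe is +2.
Fe is in group 8, so Fe²⁺ is d⁶ (8 − 2 = 6).
In the high-spin limit (t2g^4 e_g^2) the orbital term is -0.4Δo = -158 kJ/mol, with no excess pairing.
Low-spin: t2g^6 e_g^0, orbital CFSE = -2.4Δo = -948 kJ/mol; plus 2 excess pairs × P = +436 kJ/mol; total -512 kJ/mol.
Thus E(LS) − E(HS) = -354 kJ/mol.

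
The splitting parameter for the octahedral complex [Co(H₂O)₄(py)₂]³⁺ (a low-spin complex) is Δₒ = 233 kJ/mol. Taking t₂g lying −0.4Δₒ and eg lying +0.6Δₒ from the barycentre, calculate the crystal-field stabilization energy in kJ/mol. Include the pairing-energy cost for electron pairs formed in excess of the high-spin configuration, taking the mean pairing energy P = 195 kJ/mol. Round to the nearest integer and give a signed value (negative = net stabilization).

Ligand charges: 4×(+0) from H₂O and 2×(+0) from py sum to +0; with overall charge +3, Co is +3.
Co sits in group 9; removing 3 electrons leaves Co³⁺ with 9 − 3 = 6 d electrons.
Configuration: t₂g⁶ eg⁰.
The orbital stabilization is -2.4Δₒ = -2.4 × 233 = -559 kJ/mol.
Pairing penalty: 3 pairs vs 1 in the high-spin reference → 2 extra × P = 390 kJ/mol.
Net CFSE = -559 + 390 = -169 kJ/mol.

-169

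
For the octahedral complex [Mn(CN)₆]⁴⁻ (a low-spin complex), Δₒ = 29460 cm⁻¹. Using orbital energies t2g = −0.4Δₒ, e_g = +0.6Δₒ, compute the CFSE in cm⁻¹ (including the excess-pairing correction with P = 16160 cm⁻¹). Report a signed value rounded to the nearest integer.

-26600

Each CN⁻ contributes -1; 6 × (-1) = -6. With overall charge -4, Mn is in the +2 oxidation state.
Mn²⁺: group 7, so d-count = 7 − 2 = 5.
The d⁵ electrons fill as t2g^5 e_g^0.
The orbital stabilization is -2.0Δₒ = -2.0 × 29460 = -58920 cm⁻¹.
Relative to high-spin t2g^3 e_g^2 (0 paired), the low-spin configuration has 2 additional pairs, contributing +2 × 16160 = +32320 cm⁻¹.
Net CFSE = -58920 + 32320 = -26600 cm⁻¹.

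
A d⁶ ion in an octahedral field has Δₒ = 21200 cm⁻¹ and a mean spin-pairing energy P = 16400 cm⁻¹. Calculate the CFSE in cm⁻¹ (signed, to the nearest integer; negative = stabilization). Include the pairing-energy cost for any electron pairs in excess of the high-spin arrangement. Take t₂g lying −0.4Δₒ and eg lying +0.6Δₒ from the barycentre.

With Δₒ > P the complex is low-spin.
Configuration: t₂g⁶ eg⁰.
Orbital CFSE = -2.4Δₒ = -2.4 × 21200 = -50880 cm⁻¹.
Excess pairs vs high-spin: 3 − 1 = 2; pairing cost = +32800 cm⁻¹.
Net CFSE = -50880 + 32800 = -18080 cm⁻¹.

-18080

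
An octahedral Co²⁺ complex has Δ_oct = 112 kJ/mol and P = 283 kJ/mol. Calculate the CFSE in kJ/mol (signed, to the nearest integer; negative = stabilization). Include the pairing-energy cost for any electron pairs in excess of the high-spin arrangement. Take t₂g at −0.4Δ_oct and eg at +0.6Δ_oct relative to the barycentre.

-90

Group 9 minus oxidation state +2 gives a d⁷ configuration for Co²⁺.
With Δ_oct < P the complex is high-spin.
Filling d⁷ accordingly: t₂g⁵ eg².
Orbital CFSE = -0.8Δ_oct = -0.8 × 112 = -90 kJ/mol.
High-spin has no excess pairs, so no pairing correction applies.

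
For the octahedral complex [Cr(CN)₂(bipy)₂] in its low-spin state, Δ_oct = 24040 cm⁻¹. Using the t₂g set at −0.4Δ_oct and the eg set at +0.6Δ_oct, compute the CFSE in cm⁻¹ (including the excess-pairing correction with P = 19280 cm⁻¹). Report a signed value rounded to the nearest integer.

Ligand charges: 2×(-1) from CN⁻ and 2×(+0) from bipy sum to -2; with overall charge +0, Cr is +2.
Cr sits in group 6; removing 2 electrons leaves Cr²⁺ with 6 − 2 = 4 d electrons.
Electron filling gives t₂g⁴ eg⁰.
CFSE(orbital) = 4×(-0.4Δ_oct) + 0×(0.6Δ_oct) = -1.6Δ_oct; with Δ_oct = 24040 cm⁻¹ that is -38464 cm⁻¹.
High-spin d⁴ would be t₂g³ eg¹ with 0 pairs; low-spin has 1, so 1 excess pair costs +1P = +19280 cm⁻¹.
Overall CFSE = -38464 + 19280 = -19184 cm⁻¹.

-19184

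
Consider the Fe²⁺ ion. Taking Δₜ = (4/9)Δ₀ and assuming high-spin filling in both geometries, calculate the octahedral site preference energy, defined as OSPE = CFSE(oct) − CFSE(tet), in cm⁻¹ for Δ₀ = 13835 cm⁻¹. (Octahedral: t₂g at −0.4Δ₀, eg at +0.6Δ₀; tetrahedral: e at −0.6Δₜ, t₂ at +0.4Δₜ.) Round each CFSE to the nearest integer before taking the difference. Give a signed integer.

-1845

Fe sits in group 8; removing 2 electrons leaves Fe²⁺ with 8 − 2 = 6 d electrons.
In an octahedral site d⁶ (HS) is t2g^4 e_g^2, giving CFSE(oct) = -0.4Δ₀ = -5534 cm⁻¹.
Tetrahedral: e^3 t2^3, CFSE = 3(−0.6) + 3(+0.4) = -0.6Δₜ = -0.6 × (4/9) × 13835 = -3689 cm⁻¹.
OSPE = -5534 − (-3689) = -1845 cm⁻¹.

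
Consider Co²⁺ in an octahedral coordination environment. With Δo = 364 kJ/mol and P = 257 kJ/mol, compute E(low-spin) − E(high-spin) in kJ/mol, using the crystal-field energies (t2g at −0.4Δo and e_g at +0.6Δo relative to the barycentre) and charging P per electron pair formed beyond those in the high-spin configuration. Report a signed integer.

-107

Co²⁺: group 9, so d-count = 9 − 2 = 7.
In the high-spin limit (t2g^5 e_g^2) the orbital term is -0.8Δo = -291 kJ/mol, with no excess pairing.
For low-spin the configuration is t2g^6 e_g^1: orbital energy -1.8 × 364 = -655 kJ/mol, and 1 additional pair relative to high-spin adds 257 kJ/mol, giving -398 kJ/mol.
Thus E(LS) − E(HS) = -107 kJ/mol.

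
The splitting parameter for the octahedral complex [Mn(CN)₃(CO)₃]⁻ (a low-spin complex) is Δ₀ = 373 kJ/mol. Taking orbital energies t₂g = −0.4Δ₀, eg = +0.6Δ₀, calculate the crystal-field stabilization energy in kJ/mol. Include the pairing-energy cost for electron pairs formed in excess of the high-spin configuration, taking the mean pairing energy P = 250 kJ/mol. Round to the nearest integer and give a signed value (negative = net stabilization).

-246

Ligand charges: 3×(-1) from CN⁻ and 3×(+0) from CO sum to -3; with overall charge -1, Mn is +2.
Mn²⁺: group 7, so d-count = 7 − 2 = 5.
The d⁵ electrons fill as t₂g⁵ eg⁰.
Orbital CFSE = 5(-0.4) + 0(0.6) = -2.0Δ₀ = -2.0 × 373 = -746 kJ/mol.
High-spin d⁵ would be t₂g³ eg² with 0 pairs; low-spin has 2, so 2 excess pairs cost +2P = +500 kJ/mol.
Overall CFSE = -746 + 500 = -246 kJ/mol.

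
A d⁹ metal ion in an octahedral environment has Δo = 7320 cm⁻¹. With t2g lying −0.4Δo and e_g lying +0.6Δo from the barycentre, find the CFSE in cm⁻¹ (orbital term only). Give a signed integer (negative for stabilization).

-4392

For octahedral d⁹ the high- and low-spin configurations coincide.
Electron filling gives t2g^6 e_g^3.
CFSE(orbital) = 6×(-0.4Δo) + 3×(0.6Δo) = -0.6Δo; with Δo = 7320 cm⁻¹ that is -4392 cm⁻¹.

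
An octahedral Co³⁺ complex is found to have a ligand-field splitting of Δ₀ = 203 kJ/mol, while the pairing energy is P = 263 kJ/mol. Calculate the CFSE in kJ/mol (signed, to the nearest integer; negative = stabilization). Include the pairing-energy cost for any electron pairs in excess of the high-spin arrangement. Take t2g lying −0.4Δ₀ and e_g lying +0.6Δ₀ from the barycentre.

-81

Co is in group 9, so Co³⁺ is d⁶ (9 − 3 = 6).
Here Δ₀ < P (203 < 263), so the high-spin state is favoured.
Filling d⁶ accordingly: t2g^4 e_g^2.
Orbital CFSE = -0.4Δ₀ = -0.4 × 203 = -81 kJ/mol.
High-spin has no excess pairs, so no pairing correction applies.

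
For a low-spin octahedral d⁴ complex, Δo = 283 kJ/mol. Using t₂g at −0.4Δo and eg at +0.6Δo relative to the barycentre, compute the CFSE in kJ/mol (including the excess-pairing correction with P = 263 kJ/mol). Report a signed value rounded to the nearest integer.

The d⁴ electrons fill as t₂g⁴ eg⁰.
Orbital CFSE = 4(-0.4) + 0(0.6) = -1.6Δo = -1.6 × 283 = -453 kJ/mol.
Relative to high-spin t₂g³ eg¹ (0 paired), the low-spin configuration has 1 additional pair, contributing +1 × 263 = +263 kJ/mol.
Overall CFSE = -453 + 263 = -190 kJ/mol.

-190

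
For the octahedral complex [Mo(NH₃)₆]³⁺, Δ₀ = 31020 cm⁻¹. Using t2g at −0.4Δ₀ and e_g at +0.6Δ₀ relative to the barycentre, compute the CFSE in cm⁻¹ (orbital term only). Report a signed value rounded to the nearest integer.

NH₃ is neutral, so the +3 overall charge sits on Mo: oxidation state +3.
Mo is in group 6, so Mo³⁺ is d³ (6 − 3 = 3).
The d³ electrons fill as t2g^3 e_g^0.
Orbital CFSE = 3(-0.4) + 0(0.6) = -1.2Δ₀ = -1.2 × 31020 = -37224 cm⁻¹.

-37224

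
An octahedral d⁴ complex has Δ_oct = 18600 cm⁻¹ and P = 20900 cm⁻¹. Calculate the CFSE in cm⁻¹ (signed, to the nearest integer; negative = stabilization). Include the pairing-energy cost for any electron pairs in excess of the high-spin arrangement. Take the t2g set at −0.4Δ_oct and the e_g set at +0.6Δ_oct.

-11160

With Δ_oct < P the complex is high-spin.
That gives t2g^3 e_g^1.
Orbital CFSE = -0.6Δ_oct = -0.6 × 18600 = -11160 cm⁻¹.
High-spin has no excess pairs, so no pairing correction applies.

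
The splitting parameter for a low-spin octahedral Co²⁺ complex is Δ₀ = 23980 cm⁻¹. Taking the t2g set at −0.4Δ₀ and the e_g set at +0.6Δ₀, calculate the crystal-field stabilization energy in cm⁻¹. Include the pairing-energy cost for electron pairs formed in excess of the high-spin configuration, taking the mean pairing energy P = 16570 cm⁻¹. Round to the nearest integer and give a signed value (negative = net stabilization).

-26594

Co sits in group 9; removing 2 electrons leaves Co²⁺ with 9 − 2 = 7 d electrons.
The d⁷ electrons fill as t2g^6 e_g^1.
Orbital CFSE = 6(-0.4) + 1(0.6) = -1.8Δ₀ = -1.8 × 23980 = -43164 cm⁻¹.
Pairing penalty: 3 pairs vs 2 in the high-spin reference → 1 extra × P = 16570 cm⁻¹.
Combining: -43164 + 16570 = -26594 cm⁻¹.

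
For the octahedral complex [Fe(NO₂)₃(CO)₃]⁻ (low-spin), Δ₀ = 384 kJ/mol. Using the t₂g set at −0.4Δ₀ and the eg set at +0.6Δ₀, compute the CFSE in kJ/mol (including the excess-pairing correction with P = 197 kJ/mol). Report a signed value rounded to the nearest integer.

Ligand charges: 3×(-1) from NO₂⁻ and 3×(+0) from CO sum to -3; with overall charge -1, Fe is +2.
Group 8 minus oxidation state +2 gives a d⁶ configuration for Fe²⁺.
Configuration: t₂g⁶ eg⁰.
Orbital CFSE = 6(-0.4) + 0(0.6) = -2.4Δ₀ = -2.4 × 384 = -922 kJ/mol.
Pairing penalty: 3 pairs vs 1 in the high-spin reference → 2 extra × P = 394 kJ/mol.
Overall CFSE = -922 + 394 = -528 kJ/mol.

-528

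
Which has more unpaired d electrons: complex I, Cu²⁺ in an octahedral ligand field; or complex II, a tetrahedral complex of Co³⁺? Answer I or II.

II

I: Cu sits in group 11; removing 2 electrons leaves Cu²⁺ with 11 − 2 = 9 d electrons; t₂g⁶ eg³ → 1 unpaired.
II: Co is in group 9, so Co³⁺ is d⁶ (9 − 3 = 6); Tetrahedral fields are weak (Δₜ ≈ 4/9 Δₒ), so electrons fill high-spin; e³ t₂³ → 4 unpaired.
So II has more unpaired electrons.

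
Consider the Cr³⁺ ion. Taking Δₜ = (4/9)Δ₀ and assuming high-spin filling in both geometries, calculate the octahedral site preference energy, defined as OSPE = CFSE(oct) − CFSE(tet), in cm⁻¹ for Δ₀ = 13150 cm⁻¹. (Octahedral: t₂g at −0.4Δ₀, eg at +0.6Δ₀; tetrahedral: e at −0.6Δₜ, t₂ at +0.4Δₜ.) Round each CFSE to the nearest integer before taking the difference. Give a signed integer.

Cr is in group 6, so Cr³⁺ is d³ (6 − 3 = 3).
Octahedral high-spin t₂g³ eg⁰: CFSE = -1.2 × 13150 = -15780 cm⁻¹.
Tetrahedral e² t₂¹ gives -0.8Δₜ = -0.8 × (4/9) × 13150 = -4676 cm⁻¹.
OSPE = -15780 − (-4676) = -11104 cm⁻¹.

-11104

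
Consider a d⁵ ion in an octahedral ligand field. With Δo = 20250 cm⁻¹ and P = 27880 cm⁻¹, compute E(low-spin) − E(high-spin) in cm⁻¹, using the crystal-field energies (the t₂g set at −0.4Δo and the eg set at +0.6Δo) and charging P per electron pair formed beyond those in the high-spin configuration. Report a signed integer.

15260

In the high-spin limit (t₂g³ eg²) the orbital term is 0.0Δo = 0 cm⁻¹, with no excess pairing.
Low-spin: t₂g⁵ eg⁰, orbital CFSE = -2.0Δo = -40500 cm⁻¹; plus 2 excess pairs × P = +55760 cm⁻¹; total 15260 cm⁻¹.
E(LS) − E(HS) = 15260 − (0) = 15260 cm⁻¹.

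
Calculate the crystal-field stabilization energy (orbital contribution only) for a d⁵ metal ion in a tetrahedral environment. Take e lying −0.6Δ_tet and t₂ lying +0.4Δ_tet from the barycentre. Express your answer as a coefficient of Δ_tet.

Tetrahedral splitting is small, so the complex is high-spin.
Configuration: e² t₂³.
CFSE = 2(-0.6Δ_tet) + 3(0.4Δ_tet) = -1.2Δ_tet + 1.2Δ_tet = 0.0Δ_tet.

0.0 Δ_tet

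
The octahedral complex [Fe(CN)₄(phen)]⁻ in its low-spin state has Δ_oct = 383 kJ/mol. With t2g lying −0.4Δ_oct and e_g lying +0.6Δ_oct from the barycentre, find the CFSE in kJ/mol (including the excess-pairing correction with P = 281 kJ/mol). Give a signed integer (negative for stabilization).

Ligand charges: 4×(-1) from CN⁻ and 1×(+0) from phen sum to -4; with overall charge -1, Fe is +3.
Fe³⁺: group 8, so d-count = 8 − 3 = 5.
The d⁵ electrons fill as t2g^5 e_g^0.
Orbital CFSE = 5(-0.4) + 0(0.6) = -2.0Δ_oct = -2.0 × 383 = -766 kJ/mol.
Pairing penalty: 2 pairs vs 0 in the high-spin reference → 2 extra × P = 562 kJ/mol.
Overall CFSE = -766 + 562 = -204 kJ/mol.

-204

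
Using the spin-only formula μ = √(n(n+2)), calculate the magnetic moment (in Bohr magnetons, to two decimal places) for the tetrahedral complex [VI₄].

1.73 Bohr magnetons

Each I⁻ contributes -1; 4 × (-1) = -4. With overall charge +0, V is in the +4 oxidation state.
Group 5 minus oxidation state +4 gives a d¹ configuration for V⁴⁺.
Tetrahedral splitting is small, so the complex is high-spin.
Configuration: e¹ t₂⁰ → 1 unpaired electron.
μ(spin-only) = √[1(1+2)] = √3 ≈ 1.73 Bohr magnetons.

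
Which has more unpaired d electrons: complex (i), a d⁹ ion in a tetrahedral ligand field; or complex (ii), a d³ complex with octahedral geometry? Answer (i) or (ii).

(ii)

(i): Tetrahedral splitting is small, so the complex is high-spin; e^4 t2^5 → 1 unpaired.
(ii): t₂g³ eg⁰ → 3 unpaired.
So (ii) has more unpaired electrons.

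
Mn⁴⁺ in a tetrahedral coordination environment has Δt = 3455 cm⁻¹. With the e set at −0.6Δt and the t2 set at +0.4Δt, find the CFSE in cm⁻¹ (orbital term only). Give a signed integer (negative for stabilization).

Mn sits in group 7; removing 4 electrons leaves Mn⁴⁺ with 7 − 4 = 3 d electrons.
With tetrahedral geometry the complex is necessarily high-spin.
The d³ electrons fill as e^2 t2^1.
Orbital CFSE = 2(-0.6) + 1(0.4) = -0.8Δt = -0.8 × 3455 = -2764 cm⁻¹.

-2764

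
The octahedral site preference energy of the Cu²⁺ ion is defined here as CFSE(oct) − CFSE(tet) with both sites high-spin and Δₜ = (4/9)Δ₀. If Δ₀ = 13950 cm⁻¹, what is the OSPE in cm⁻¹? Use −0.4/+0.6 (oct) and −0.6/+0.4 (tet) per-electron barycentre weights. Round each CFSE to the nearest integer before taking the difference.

Cu sits in group 11; removing 2 electrons leaves Cu²⁺ with 11 − 2 = 9 d electrons.
In an octahedral site d⁹ (HS) is t₂g⁶ eg³, giving CFSE(oct) = -0.6Δ₀ = -8370 cm⁻¹.
In a tetrahedral site the filling is e⁴ t₂⁵: CFSE(tet) = -0.4Δₜ = -0.4 × (4/9)(13950) = -2480 cm⁻¹.
Subtracting, OSPE = -8370 − (-2480) = -5890 cm⁻¹.

-5890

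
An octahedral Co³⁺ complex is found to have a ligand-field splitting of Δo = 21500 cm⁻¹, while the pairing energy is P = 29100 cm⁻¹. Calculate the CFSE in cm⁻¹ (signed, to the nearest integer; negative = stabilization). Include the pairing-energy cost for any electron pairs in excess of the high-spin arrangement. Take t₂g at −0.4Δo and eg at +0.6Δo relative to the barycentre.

Co³⁺: group 9, so d-count = 9 − 3 = 6.
Δo < P, so pairing is avoided: the ground state is high-spin.
Filling d⁶ accordingly: t₂g⁴ eg².
Orbital CFSE = -0.4Δo = -0.4 × 21500 = -8600 cm⁻¹.
High-spin has no excess pairs, so no pairing correction applies.

-8600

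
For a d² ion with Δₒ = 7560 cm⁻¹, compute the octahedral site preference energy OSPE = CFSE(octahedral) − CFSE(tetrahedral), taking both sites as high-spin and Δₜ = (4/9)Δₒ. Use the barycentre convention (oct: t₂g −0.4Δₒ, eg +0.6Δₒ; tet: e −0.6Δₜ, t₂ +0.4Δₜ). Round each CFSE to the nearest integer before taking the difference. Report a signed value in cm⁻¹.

Octahedral (high-spin): t₂g² eg⁰, CFSE = 2(−0.4) + 0(+0.6) = -0.8Δₒ = -0.8 × 7560 = -6048 cm⁻¹.
Tetrahedral e² t₂⁰ gives -1.2Δₜ = -1.2 × (4/9) × 7560 = -4032 cm⁻¹.
OSPE = -6048 − (-4032) = -2016 cm⁻¹.

-2016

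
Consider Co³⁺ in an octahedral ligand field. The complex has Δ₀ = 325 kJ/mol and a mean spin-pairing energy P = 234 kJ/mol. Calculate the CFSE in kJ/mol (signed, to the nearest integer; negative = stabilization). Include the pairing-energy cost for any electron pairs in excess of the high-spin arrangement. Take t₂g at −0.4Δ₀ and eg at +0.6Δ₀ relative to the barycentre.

-312

Co sits in group 9; removing 3 electrons leaves Co³⁺ with 9 − 3 = 6 d electrons.
Here Δ₀ > P (325 > 234), so the low-spin state is favoured.
Configuration: t₂g⁶ eg⁰.
Orbital CFSE = -2.4Δ₀ = -2.4 × 325 = -780 kJ/mol.
Excess pairs vs high-spin: 3 − 1 = 2; pairing cost = +468 kJ/mol.
Net CFSE = -780 + 468 = -312 kJ/mol.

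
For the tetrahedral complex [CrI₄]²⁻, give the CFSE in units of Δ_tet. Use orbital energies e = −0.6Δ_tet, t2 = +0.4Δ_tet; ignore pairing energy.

-0.4 Δ_tet

Each I⁻ contributes -1; 4 × (-1) = -4. With overall charge -2, Cr is in the +2 oxidation state.
Cr is in group 6, so Cr²⁺ is d⁴ (6 − 2 = 4).
Tetrahedral splitting is small, so the complex is high-spin.
Configuration: e^2 t2^2.
CFSE = 2(-0.6Δ_tet) + 2(0.4Δ_tet) = -1.2Δ_tet + 0.8Δ_tet = -0.4Δ_tet.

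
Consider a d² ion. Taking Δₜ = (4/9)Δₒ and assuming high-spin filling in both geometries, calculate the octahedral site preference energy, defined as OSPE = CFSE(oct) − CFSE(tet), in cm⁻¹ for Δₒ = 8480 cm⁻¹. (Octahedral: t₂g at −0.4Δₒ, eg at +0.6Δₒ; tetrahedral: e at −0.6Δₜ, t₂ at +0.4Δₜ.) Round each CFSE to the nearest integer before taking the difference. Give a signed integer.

-2261

Octahedral (high-spin): t₂g² eg⁰, CFSE = 2(−0.4) + 0(+0.6) = -0.8Δₒ = -0.8 × 8480 = -6784 cm⁻¹.
Tetrahedral: e² t₂⁰, CFSE = 2(−0.6) + 0(+0.4) = -1.2Δₜ = -1.2 × (4/9) × 8480 = -4523 cm⁻¹.
OSPE = -6784 − (-4523) = -2261 cm⁻¹.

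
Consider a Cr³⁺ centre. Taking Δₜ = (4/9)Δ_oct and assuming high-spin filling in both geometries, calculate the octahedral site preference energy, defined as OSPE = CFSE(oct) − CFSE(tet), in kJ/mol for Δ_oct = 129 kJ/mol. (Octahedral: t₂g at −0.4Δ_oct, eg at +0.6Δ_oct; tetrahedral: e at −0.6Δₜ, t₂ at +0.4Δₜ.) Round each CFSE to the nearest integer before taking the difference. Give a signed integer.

Cr sits in group 6; removing 3 electrons leaves Cr³⁺ with 6 − 3 = 3 d electrons.
In an octahedral site d³ (HS) is t2g^3 e_g^0, giving CFSE(oct) = -1.2Δ_oct = -155 kJ/mol.
Tetrahedral e^2 t2^1 gives -0.8Δₜ = -0.8 × (4/9) × 129 = -46 kJ/mol.
Subtracting, OSPE = -155 − (-46) = -109 kJ/mol.

-109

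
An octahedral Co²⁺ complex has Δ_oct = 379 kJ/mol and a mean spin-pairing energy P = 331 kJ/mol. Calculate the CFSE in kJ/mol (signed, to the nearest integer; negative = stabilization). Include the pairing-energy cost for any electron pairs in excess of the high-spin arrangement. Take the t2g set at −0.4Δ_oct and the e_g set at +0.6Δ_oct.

-351

Co is in group 9, so Co²⁺ is d⁷ (9 − 2 = 7).
Since Δ_oct = 379 kJ/mol > P = 331 kJ/mol, the complex adopts the low-spin configuration.
That gives t2g^6 e_g^1.
Orbital CFSE = -1.8Δ_oct = -1.8 × 379 = -682 kJ/mol.
Excess pairs vs high-spin: 3 − 2 = 1; pairing cost = +331 kJ/mol.
Net CFSE = -682 + 331 = -351 kJ/mol.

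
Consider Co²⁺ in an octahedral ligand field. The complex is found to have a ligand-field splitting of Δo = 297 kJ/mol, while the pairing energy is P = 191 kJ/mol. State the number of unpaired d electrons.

1

Co is in group 9, so Co²⁺ is d⁷ (9 − 2 = 7).
Since Δo = 297 kJ/mol > P = 191 kJ/mol, the complex adopts the low-spin configuration.
That gives t₂g⁶ eg¹.
Unpaired electrons: 1.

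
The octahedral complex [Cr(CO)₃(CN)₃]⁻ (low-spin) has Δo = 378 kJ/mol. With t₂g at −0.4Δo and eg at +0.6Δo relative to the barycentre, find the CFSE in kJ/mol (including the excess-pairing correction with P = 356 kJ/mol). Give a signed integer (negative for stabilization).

Ligand charges: 3×(+0) from CO and 3×(-1) from CN⁻ sum to -3; with overall charge -1, Cr is +2.
Cr²⁺: group 6, so d-count = 6 − 2 = 4.
Electron filling gives t₂g⁴ eg⁰.
Orbital CFSE = 4(-0.4) + 0(0.6) = -1.6Δo = -1.6 × 378 = -605 kJ/mol.
Pairing penalty: 1 pair vs 0 in the high-spin reference → 1 extra × P = 356 kJ/mol.
Net CFSE = -605 + 356 = -249 kJ/mol.

-249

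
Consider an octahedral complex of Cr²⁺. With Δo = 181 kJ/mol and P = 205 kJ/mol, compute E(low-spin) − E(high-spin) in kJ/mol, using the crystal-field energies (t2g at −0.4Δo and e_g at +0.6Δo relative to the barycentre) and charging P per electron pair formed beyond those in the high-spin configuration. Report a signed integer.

Cr is in group 6, so Cr²⁺ is d⁴ (6 − 2 = 4).
In the high-spin limit (t2g^3 e_g^1) the orbital term is -0.6Δo = -109 kJ/mol, with no excess pairing.
For low-spin the configuration is t2g^4 e_g^0: orbital energy -1.6 × 181 = -290 kJ/mol, and 1 additional pair relative to high-spin adds 205 kJ/mol, giving -85 kJ/mol.
Thus E(LS) − E(HS) = 24 kJ/mol.

24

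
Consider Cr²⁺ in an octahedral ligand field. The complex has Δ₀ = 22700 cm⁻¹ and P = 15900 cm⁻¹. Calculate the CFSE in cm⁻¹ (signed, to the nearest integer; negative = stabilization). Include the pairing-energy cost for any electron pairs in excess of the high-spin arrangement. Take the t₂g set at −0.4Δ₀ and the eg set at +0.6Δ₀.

Cr is in group 6, so Cr²⁺ is d⁴ (6 − 2 = 4).
Δ₀ > P, so pairing is preferred: the ground state is low-spin.
That gives t₂g⁴ eg⁰.
Orbital CFSE = -1.6Δ₀ = -1.6 × 22700 = -36320 cm⁻¹.
Excess pairs vs high-spin: 1 − 0 = 1; pairing cost = +15900 cm⁻¹.
Net CFSE = -36320 + 15900 = -20420 cm⁻¹.

-20420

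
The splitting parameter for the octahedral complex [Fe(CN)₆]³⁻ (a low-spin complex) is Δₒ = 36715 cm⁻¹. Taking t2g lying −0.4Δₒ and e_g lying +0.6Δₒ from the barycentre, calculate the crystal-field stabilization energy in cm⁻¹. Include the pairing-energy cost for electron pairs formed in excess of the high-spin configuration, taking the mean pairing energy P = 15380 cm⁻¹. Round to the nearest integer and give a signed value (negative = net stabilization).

-42670

Each CN⁻ contributes -1; 6 × (-1) = -6. With overall charge -3, Fe is in the +3 oxidation state.
Fe sits in group 8; removing 3 electrons leaves Fe³⁺ with 8 − 3 = 5 d electrons.
Configuration: t2g^5 e_g^0.
CFSE(orbital) = 5×(-0.4Δₒ) + 0×(0.6Δₒ) = -2.0Δₒ; with Δₒ = 36715 cm⁻¹ that is -73430 cm⁻¹.
Relative to high-spin t2g^3 e_g^2 (0 paired), the low-spin configuration has 2 additional pairs, contributing +2 × 15380 = +30760 cm⁻¹.
Combining: -73430 + 30760 = -42670 cm⁻¹.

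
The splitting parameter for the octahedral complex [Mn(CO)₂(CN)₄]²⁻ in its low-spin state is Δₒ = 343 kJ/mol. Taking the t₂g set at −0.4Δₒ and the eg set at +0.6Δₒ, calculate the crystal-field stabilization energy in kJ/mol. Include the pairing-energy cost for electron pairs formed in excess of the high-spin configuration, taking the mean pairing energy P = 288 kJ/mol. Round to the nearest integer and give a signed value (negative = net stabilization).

Ligand charges: 2×(+0) from CO and 4×(-1) from CN⁻ sum to -4; with overall charge -2, Mn is +2.
Mn is in group 7, so Mn²⁺ is d⁵ (7 − 2 = 5).
The d⁵ electrons fill as t₂g⁵ eg⁰.
The orbital stabilization is -2.0Δₒ = -2.0 × 343 = -686 kJ/mol.
Relative to high-spin t₂g³ eg² (0 paired), the low-spin configuration has 2 additional pairs, contributing +2 × 288 = +576 kJ/mol.
Combining: -686 + 576 = -110 kJ/mol.

-110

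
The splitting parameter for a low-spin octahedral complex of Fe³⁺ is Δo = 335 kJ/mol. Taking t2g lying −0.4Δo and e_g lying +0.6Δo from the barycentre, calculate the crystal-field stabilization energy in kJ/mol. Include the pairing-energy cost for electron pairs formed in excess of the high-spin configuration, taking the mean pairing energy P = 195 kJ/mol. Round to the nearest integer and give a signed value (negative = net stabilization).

-280

Group 8 minus oxidation state +3 gives a d⁵ configuration for Fe³⁺.
Electron filling gives t2g^5 e_g^0.
Orbital CFSE = 5(-0.4) + 0(0.6) = -2.0Δo = -2.0 × 335 = -670 kJ/mol.
High-spin d⁵ would be t2g^3 e_g^2 with 0 pairs; low-spin has 2, so 2 excess pairs cost +2P = +390 kJ/mol.
Combining: -670 + 390 = -280 kJ/mol.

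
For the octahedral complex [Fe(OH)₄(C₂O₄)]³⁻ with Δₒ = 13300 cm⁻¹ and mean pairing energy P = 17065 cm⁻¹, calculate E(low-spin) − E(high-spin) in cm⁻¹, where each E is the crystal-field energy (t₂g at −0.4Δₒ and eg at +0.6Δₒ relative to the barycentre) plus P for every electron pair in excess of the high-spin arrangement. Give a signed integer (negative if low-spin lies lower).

Ligand charges: 4×(-1) from OH⁻ and 1×(-2) from C₂O₄²⁻ sum to -6; with overall charge -3, Fe is +3.
Fe³⁺: group 8, so d-count = 8 − 3 = 5.
High-spin d⁵ fills as t₂g³ eg² with CFSE 3(−0.4) + 2(+0.6) = 0.0Δₒ = 0 cm⁻¹.
Low-spin t₂g⁵ eg⁰ gives -2.0Δₒ = -26600 cm⁻¹, but forming 2 extra pairs costs 2P = 34130 cm⁻¹, so E(LS) = -26600 + 34130 = 7530 cm⁻¹.
The difference is 7530 − (0) = 7530 cm⁻¹, so high-spin lies lower.

7530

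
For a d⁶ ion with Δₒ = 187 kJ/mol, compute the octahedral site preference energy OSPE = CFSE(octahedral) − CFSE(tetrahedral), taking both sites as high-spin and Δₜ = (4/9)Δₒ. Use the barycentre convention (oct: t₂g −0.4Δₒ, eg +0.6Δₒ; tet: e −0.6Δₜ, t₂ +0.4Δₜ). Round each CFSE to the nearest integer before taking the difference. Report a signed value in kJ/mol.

Octahedral (high-spin): t2g^4 e_g^2, CFSE = 4(−0.4) + 2(+0.6) = -0.4Δₒ = -0.4 × 187 = -75 kJ/mol.
Tetrahedral: e^3 t2^3, CFSE = 3(−0.6) + 3(+0.4) = -0.6Δₜ = -0.6 × (4/9) × 187 = -50 kJ/mol.
Subtracting, OSPE = -75 − (-50) = -25 kJ/mol.

-25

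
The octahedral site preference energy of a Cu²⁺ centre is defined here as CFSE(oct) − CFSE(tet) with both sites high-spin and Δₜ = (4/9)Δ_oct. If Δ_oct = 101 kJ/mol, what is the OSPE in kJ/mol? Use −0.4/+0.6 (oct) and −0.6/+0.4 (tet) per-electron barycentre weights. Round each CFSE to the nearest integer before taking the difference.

Cu²⁺: group 11, so d-count = 11 − 2 = 9.
In an octahedral site d⁹ (HS) is t₂g⁶ eg³, giving CFSE(oct) = -0.6Δ_oct = -61 kJ/mol.
In a tetrahedral site the filling is e⁴ t₂⁵: CFSE(tet) = -0.4Δₜ = -0.4 × (4/9)(101) = -18 kJ/mol.
Subtracting, OSPE = -61 − (-18) = -43 kJ/mol.

-43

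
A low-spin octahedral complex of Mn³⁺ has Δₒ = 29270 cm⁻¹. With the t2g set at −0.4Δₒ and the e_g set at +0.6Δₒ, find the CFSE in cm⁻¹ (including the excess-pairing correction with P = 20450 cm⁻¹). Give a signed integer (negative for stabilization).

-26382

Mn is in group 7, so Mn³⁺ is d⁴ (7 − 3 = 4).
Electron filling gives t2g^4 e_g^0.
CFSE(orbital) = 4×(-0.4Δₒ) + 0×(0.6Δₒ) = -1.6Δₒ; with Δₒ = 29270 cm⁻¹ that is -46832 cm⁻¹.
Pairing penalty: 1 pair vs 0 in the high-spin reference → 1 extra × P = 20450 cm⁻¹.
Overall CFSE = -46832 + 20450 = -26382 cm⁻¹.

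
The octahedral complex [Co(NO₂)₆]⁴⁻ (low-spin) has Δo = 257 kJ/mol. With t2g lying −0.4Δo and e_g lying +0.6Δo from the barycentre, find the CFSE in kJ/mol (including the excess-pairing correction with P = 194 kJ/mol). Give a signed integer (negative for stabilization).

-269

Each NO₂⁻ contributes -1; 6 × (-1) = -6. With overall charge -4, Co is in the +2 oxidation state.
Co sits in group 9; removing 2 electrons leaves Co²⁺ with 9 − 2 = 7 d electrons.
Electron filling gives t2g^6 e_g^1.
The orbital stabilization is -1.8Δo = -1.8 × 257 = -463 kJ/mol.
Pairing penalty: 3 pairs vs 2 in the high-spin reference → 1 extra × P = 194 kJ/mol.
Net CFSE = -463 + 194 = -269 kJ/mol.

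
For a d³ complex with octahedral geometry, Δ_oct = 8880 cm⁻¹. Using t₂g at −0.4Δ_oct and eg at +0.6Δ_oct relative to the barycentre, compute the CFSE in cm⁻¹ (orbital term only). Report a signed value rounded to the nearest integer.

Electron filling gives t₂g³ eg⁰.
CFSE(orbital) = 3×(-0.4Δ_oct) + 0×(0.6Δ_oct) = -1.2Δ_oct; with Δ_oct = 8880 cm⁻¹ that is -10656 cm⁻¹.

-10656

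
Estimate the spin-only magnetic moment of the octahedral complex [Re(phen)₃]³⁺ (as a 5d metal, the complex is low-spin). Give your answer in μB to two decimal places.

phen is neutral, so the +3 overall charge sits on Re: oxidation state +3.
Re sits in group 7; removing 3 electrons leaves Re³⁺ with 7 − 3 = 4 d electrons.
Configuration: t₂g⁴ eg⁰ → 2 unpaired electrons.
μ(spin-only) = √[2(2+2)] = √8 ≈ 2.83 μB.

2.83 μB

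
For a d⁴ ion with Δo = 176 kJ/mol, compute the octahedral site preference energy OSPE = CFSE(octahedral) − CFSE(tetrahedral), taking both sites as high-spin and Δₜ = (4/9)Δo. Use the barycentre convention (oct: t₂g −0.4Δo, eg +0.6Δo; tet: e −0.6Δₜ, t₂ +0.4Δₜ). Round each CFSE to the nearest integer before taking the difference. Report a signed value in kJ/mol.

-75

Octahedral high-spin t2g^3 e_g^1: CFSE = -0.6 × 176 = -106 kJ/mol.
Tetrahedral e^2 t2^2 gives -0.4Δₜ = -0.4 × (4/9) × 176 = -31 kJ/mol.
OSPE = -106 − (-31) = -75 kJ/mol.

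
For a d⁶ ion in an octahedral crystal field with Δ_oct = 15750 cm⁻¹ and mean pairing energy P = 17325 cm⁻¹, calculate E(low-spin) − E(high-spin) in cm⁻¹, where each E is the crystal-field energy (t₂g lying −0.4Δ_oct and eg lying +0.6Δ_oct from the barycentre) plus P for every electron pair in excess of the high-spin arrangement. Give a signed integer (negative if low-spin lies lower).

In the high-spin limit (t₂g⁴ eg²) the orbital term is -0.4Δ_oct = -6300 cm⁻¹, with no excess pairing.
Low-spin t₂g⁶ eg⁰ gives -2.4Δ_oct = -37800 cm⁻¹, but forming 2 extra pairs costs 2P = 34650 cm⁻¹, so E(LS) = -37800 + 34650 = -3150 cm⁻¹.
Thus E(LS) − E(HS) = 3150 cm⁻¹.

3150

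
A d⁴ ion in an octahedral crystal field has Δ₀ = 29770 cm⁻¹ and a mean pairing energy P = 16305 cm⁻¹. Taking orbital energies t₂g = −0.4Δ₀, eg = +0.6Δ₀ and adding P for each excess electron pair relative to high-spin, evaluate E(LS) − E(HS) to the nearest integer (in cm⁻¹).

High-spin: t₂g³ eg¹, CFSE = -0.6Δ₀ = -17862 cm⁻¹.
For low-spin the configuration is t₂g⁴ eg⁰: orbital energy -1.6 × 29770 = -47632 cm⁻¹, and 1 additional pair relative to high-spin adds 16305 cm⁻¹, giving -31327 cm⁻¹.
Thus E(LS) − E(HS) = -13465 cm⁻¹.

-13465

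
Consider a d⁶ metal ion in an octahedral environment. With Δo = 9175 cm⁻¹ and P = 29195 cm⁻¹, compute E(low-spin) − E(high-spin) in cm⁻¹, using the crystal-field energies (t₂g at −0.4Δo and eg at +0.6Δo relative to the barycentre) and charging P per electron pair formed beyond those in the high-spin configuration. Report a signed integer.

40040

High-spin: t₂g⁴ eg², CFSE = -0.4Δo = -3670 cm⁻¹.
Low-spin: t₂g⁶ eg⁰, orbital CFSE = -2.4Δo = -22020 cm⁻¹; plus 2 excess pairs × P = +58390 cm⁻¹; total 36370 cm⁻¹.
The difference is 36370 − (-3670) = 40040 cm⁻¹, so high-spin lies lower.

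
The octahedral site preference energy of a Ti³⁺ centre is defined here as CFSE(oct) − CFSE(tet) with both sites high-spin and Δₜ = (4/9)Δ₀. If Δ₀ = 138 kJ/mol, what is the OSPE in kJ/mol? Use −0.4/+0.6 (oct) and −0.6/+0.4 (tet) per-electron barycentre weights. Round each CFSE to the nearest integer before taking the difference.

Ti is in group 4, so Ti³⁺ is d¹ (4 − 3 = 1).
Octahedral (high-spin): t2g^1 e_g^0, CFSE = 1(−0.4) + 0(+0.6) = -0.4Δ₀ = -0.4 × 138 = -55 kJ/mol.
Tetrahedral e^1 t2^0 gives -0.6Δₜ = -0.6 × (4/9) × 138 = -37 kJ/mol.
Subtracting, OSPE = -55 − (-37) = -18 kJ/mol.

-18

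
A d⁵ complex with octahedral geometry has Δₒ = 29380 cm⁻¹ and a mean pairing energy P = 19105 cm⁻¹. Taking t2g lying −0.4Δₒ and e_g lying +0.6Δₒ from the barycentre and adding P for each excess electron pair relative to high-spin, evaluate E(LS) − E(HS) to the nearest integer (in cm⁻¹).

-20550

High-spin: t2g^3 e_g^2, CFSE = 0.0Δₒ = 0 cm⁻¹.
Low-spin t2g^5 e_g^0 gives -2.0Δₒ = -58760 cm⁻¹, but forming 2 extra pairs costs 2P = 38210 cm⁻¹, so E(LS) = -58760 + 38210 = -20550 cm⁻¹.
Thus E(LS) − E(HS) = -20550 cm⁻¹.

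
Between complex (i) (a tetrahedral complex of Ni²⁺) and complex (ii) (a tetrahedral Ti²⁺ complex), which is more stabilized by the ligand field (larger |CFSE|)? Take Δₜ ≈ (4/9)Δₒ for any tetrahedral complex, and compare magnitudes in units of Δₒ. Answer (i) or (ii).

(i): Group 10 minus oxidation state +2 gives a d⁸ configuration for Ni²⁺; Tetrahedral splitting is small, so the complex is high-spin; e^4 t2^4, CFSE = -0.8Δₜ ≈ -0.36Δₒ.
(ii): Ti²⁺: group 4, so d-count = 4 − 2 = 2; With tetrahedral geometry the complex is necessarily high-spin; e² t₂⁰, CFSE = -1.2Δₜ ≈ -0.53Δₒ.
So (ii) has the larger |CFSE|.

(ii)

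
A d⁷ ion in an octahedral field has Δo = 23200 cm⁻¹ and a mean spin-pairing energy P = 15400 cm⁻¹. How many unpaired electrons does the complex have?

1

Δo > P, so pairing is preferred: the ground state is low-spin.
That gives t2g^6 e_g^1.
Unpaired electrons: 1.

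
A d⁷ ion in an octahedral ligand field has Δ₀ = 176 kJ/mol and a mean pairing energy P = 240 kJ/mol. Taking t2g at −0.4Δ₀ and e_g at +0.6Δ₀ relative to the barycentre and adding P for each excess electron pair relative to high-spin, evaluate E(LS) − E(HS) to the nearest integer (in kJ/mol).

64

In the high-spin limit (t2g^5 e_g^2) the orbital term is -0.8Δ₀ = -141 kJ/mol, with no excess pairing.
Low-spin t2g^6 e_g^1 gives -1.8Δ₀ = -317 kJ/mol, but forming 1 extra pair costs 1P = 240 kJ/mol, so E(LS) = -317 + 240 = -77 kJ/mol.
Thus E(LS) − E(HS) = 64 kJ/mol.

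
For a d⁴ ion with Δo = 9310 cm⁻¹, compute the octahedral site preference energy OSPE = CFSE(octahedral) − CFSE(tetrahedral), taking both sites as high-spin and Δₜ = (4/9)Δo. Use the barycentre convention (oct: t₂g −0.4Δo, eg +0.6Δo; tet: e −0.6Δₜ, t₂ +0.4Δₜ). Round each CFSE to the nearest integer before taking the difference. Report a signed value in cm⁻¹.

Octahedral high-spin t2g^3 e_g^1: CFSE = -0.6 × 9310 = -5586 cm⁻¹.
Tetrahedral: e^2 t2^2, CFSE = 2(−0.6) + 2(+0.4) = -0.4Δₜ = -0.4 × (4/9) × 9310 = -1655 cm⁻¹.
OSPE = CFSE(oct) − CFSE(tet) = -5586 − (-1655) = -3931 cm⁻¹.

-3931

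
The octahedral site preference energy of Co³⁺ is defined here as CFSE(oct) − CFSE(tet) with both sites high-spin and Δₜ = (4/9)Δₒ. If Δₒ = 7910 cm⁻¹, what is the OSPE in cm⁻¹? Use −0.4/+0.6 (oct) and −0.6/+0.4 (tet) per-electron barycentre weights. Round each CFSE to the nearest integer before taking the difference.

Co sits in group 9; removing 3 electrons leaves Co³⁺ with 9 − 3 = 6 d electrons.
Octahedral high-spin t2g^4 e_g^2: CFSE = -0.4 × 7910 = -3164 cm⁻¹.
Tetrahedral e^3 t2^3 gives -0.6Δₜ = -0.6 × (4/9) × 7910 = -2109 cm⁻¹.
Subtracting, OSPE = -3164 − (-2109) = -1055 cm⁻¹.

-1055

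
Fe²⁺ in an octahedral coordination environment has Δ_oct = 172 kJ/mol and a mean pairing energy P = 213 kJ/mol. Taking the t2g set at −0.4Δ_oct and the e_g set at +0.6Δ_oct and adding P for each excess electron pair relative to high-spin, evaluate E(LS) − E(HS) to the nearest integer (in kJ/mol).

82

Fe²⁺: group 8, so d-count = 8 − 2 = 6.
High-spin: t2g^4 e_g^2, CFSE = -0.4Δ_oct = -69 kJ/mol.
Low-spin t2g^6 e_g^0 gives -2.4Δ_oct = -413 kJ/mol, but forming 2 extra pairs costs 2P = 426 kJ/mol, so E(LS) = -413 + 426 = 13 kJ/mol.
E(LS) − E(HS) = 13 − (-69) = 82 kJ/mol.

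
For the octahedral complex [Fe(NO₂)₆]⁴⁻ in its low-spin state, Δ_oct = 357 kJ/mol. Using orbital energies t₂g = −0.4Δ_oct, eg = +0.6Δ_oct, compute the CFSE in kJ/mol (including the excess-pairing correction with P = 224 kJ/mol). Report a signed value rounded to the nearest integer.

Each NO₂⁻ contributes -1; 6 × (-1) = -6. With overall charge -4, Fe is in the +2 oxidation state.
Fe²⁺: group 8, so d-count = 8 − 2 = 6.
The d⁶ electrons fill as t₂g⁶ eg⁰.
Orbital CFSE = 6(-0.4) + 0(0.6) = -2.4Δ_oct = -2.4 × 357 = -857 kJ/mol.
Relative to high-spin t₂g⁴ eg² (1 paired), the low-spin configuration has 2 additional pairs, contributing +2 × 224 = +448 kJ/mol.
Overall CFSE = -857 + 448 = -409 kJ/mol.

-409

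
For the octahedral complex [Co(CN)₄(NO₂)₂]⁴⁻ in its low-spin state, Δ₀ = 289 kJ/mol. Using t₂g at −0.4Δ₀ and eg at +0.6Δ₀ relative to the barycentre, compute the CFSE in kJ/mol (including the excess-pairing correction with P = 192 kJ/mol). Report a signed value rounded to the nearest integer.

-328

Ligand charges: 4×(-1) from CN⁻ and 2×(-1) from NO₂⁻ sum to -6; with overall charge -4, Co is +2.
Co is in group 9, so Co²⁺ is d⁷ (9 − 2 = 7).
Electron filling gives t₂g⁶ eg¹.
CFSE(orbital) = 6×(-0.4Δ₀) + 1×(0.6Δ₀) = -1.8Δ₀; with Δ₀ = 289 kJ/mol that is -520 kJ/mol.
High-spin d⁷ would be t₂g⁵ eg² with 2 pairs; low-spin has 3, so 1 excess pair costs +1P = +192 kJ/mol.
Combining: -520 + 192 = -328 kJ/mol.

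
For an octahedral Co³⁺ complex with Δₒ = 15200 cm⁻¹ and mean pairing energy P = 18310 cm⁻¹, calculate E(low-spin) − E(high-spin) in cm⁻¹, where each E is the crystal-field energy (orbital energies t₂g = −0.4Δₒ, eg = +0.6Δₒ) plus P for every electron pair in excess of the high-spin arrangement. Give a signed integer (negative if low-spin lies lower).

6220

Co sits in group 9; removing 3 electrons leaves Co³⁺ with 9 − 3 = 6 d electrons.
High-spin d⁶ fills as t₂g⁴ eg² with CFSE 4(−0.4) + 2(+0.6) = -0.4Δₒ = -6080 cm⁻¹.
For low-spin the configuration is t₂g⁶ eg⁰: orbital energy -2.4 × 15200 = -36480 cm⁻¹, and 2 additional pairs relative to high-spin add 36620 cm⁻¹, giving 140 cm⁻¹.
E(LS) − E(HS) = 140 − (-6080) = 6220 cm⁻¹.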